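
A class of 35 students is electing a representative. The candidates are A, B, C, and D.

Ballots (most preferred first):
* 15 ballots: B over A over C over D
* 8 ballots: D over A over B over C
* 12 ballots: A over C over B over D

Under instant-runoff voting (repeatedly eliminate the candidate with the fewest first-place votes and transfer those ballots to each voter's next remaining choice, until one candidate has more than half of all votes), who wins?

Round 1: A 12, B 15, C 0, D 8. C eliminated.
Round 2: A 12, B 15, D 8. D eliminated.
Round 3: A 20, B 15. A has a majority (≥18).

A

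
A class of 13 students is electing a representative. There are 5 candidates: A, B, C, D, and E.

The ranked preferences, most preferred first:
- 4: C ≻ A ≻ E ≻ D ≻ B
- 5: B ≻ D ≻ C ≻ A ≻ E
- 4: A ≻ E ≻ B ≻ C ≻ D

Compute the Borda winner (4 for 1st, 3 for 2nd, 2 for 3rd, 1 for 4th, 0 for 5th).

A: 4×3 + 5×1 + 4×4 = 33
B: 4×0 + 5×4 + 4×2 = 28
C: 4×4 + 5×2 + 4×1 = 30
D: 4×1 + 5×3 + 4×0 = 19
E: 4×2 + 5×0 + 4×3 = 20

A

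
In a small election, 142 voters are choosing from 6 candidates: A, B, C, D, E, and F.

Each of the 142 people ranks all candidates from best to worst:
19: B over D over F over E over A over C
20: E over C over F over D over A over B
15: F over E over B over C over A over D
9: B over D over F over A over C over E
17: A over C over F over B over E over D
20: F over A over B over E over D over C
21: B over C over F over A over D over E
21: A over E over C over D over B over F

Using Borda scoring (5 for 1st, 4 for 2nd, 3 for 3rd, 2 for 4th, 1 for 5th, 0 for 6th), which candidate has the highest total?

F

A: 19×1 + 20×1 + 15×1 + 9×2 + 17×5 + 20×4 + 21×2 + 21×5 = 384
B: 19×5 + 20×0 + 15×3 + 9×5 + 17×2 + 20×3 + 21×5 + 21×1 = 405
C: 19×0 + 20×4 + 15×2 + 9×1 + 17×4 + 20×0 + 21×4 + 21×3 = 334
D: 19×4 + 20×2 + 15×0 + 9×4 + 17×0 + 20×1 + 21×1 + 21×2 = 235
E: 19×2 + 20×5 + 15×4 + 9×0 + 17×1 + 20×2 + 21×0 + 21×4 = 339
F: 19×3 + 20×3 + 15×5 + 9×3 + 17×3 + 20×5 + 21×3 + 21×0 = 433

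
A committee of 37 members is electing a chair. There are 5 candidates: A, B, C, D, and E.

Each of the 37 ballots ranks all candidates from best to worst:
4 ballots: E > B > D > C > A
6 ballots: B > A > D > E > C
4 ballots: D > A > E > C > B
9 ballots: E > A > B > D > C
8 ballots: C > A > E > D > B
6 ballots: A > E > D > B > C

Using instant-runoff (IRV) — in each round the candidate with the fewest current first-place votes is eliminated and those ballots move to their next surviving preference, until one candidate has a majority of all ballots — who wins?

A

Round 1: A 6, B 6, C 8, D 4, E 13. D eliminated.
Round 2: A 10, B 6, C 8, E 13. B eliminated.
Round 3: A 16, C 8, E 13. C eliminated.
Round 4: A 24, E 13. A has a majority (≥19).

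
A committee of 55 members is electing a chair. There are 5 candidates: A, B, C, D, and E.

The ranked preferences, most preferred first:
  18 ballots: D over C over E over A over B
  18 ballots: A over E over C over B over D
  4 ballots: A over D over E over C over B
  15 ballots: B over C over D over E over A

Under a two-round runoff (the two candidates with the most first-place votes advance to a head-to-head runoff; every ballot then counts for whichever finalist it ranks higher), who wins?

Round 1 first-place votes: A 22, B 15, C 0, D 18, E 0. A and D advance.
Runoff: A is ranked above D on 22 ballots, D above A on 33.

D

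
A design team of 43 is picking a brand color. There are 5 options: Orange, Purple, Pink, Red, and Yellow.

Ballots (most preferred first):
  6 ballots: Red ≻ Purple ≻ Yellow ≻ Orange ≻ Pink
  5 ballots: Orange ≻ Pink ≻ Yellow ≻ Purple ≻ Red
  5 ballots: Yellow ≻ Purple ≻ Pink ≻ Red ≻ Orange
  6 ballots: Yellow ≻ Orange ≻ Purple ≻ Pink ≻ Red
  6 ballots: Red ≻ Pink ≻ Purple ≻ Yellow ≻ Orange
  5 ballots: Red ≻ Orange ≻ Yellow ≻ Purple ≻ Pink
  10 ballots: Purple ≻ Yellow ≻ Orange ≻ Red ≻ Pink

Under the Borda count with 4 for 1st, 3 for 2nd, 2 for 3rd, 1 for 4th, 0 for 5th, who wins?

Orange: 6×1 + 5×4 + 5×0 + 6×3 + 6×0 + 5×3 + 10×2 = 79
Purple: 6×3 + 5×1 + 5×3 + 6×2 + 6×2 + 5×1 + 10×4 = 107
Pink: 6×0 + 5×3 + 5×2 + 6×1 + 6×3 + 5×0 + 10×0 = 49
Red: 6×4 + 5×0 + 5×1 + 6×0 + 6×4 + 5×4 + 10×1 = 83
Yellow: 6×2 + 5×2 + 5×4 + 6×4 + 6×1 + 5×2 + 10×3 = 112

Yellow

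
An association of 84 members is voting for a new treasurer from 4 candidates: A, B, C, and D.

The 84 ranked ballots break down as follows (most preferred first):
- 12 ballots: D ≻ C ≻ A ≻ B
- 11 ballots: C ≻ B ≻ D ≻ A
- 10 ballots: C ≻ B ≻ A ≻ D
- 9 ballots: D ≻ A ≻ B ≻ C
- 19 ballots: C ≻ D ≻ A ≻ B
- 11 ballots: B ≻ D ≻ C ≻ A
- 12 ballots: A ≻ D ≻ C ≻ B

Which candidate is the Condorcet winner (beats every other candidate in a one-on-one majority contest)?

D vs A: 62–22
D vs B: 52–32
D vs C: 44–40
D beats every other candidate.

D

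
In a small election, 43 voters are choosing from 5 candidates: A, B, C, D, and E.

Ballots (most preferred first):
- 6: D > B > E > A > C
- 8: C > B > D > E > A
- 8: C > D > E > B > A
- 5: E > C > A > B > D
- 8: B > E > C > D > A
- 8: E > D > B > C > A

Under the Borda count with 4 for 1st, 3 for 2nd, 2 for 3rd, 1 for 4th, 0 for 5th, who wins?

E

A: 6×1 + 8×0 + 8×0 + 5×2 + 8×0 + 8×0 = 16
B: 6×3 + 8×3 + 8×1 + 5×1 + 8×4 + 8×2 = 103
C: 6×0 + 8×4 + 8×4 + 5×3 + 8×2 + 8×1 = 103
D: 6×4 + 8×2 + 8×3 + 5×0 + 8×1 + 8×3 = 96
E: 6×2 + 8×1 + 8×2 + 5×4 + 8×3 + 8×4 = 112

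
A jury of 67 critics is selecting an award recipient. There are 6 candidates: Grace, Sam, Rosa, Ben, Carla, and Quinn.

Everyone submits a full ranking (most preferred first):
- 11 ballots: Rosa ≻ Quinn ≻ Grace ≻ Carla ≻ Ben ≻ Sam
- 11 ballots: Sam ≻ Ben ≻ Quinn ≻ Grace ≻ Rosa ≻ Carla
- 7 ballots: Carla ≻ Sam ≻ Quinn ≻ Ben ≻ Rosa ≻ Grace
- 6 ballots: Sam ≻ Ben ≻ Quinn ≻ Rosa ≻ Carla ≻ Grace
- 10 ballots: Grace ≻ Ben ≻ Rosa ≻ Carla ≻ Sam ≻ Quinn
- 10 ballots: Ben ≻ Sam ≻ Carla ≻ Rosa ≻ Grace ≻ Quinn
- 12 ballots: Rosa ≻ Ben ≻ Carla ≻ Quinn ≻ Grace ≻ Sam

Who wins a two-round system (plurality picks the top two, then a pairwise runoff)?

Sam

Round 1 first-place votes: Grace 10, Sam 17, Rosa 23, Ben 10, Carla 7, Quinn 0. Rosa and Sam advance.
Runoff: Rosa is ranked above Sam on 33 ballots, Sam above Rosa on 34.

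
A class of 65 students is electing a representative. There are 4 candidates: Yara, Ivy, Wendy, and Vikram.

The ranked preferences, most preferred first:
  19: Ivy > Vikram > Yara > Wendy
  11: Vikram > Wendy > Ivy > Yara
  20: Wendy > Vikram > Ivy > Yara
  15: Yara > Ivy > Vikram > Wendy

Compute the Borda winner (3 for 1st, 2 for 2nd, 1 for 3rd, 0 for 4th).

Yara: 19×1 + 11×0 + 20×0 + 15×3 = 64
Ivy: 19×3 + 11×1 + 20×1 + 15×2 = 118
Wendy: 19×0 + 11×2 + 20×3 + 15×0 = 82
Vikram: 19×2 + 11×3 + 20×2 + 15×1 = 126

Vikram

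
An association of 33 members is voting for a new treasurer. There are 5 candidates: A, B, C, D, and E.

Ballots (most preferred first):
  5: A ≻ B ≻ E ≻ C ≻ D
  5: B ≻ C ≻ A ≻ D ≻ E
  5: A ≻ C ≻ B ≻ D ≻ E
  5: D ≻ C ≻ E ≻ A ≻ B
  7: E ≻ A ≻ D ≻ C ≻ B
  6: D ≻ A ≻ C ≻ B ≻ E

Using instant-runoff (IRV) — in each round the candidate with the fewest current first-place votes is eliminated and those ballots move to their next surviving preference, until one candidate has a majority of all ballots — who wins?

A

Round 1: A 10, B 5, C 0, D 11, E 7. C eliminated.
Round 2: A 10, B 5, D 11, E 7. B eliminated.
Round 3: A 15, D 11, E 7. E eliminated.
Round 4: A 22, D 11. A has a majority (≥17).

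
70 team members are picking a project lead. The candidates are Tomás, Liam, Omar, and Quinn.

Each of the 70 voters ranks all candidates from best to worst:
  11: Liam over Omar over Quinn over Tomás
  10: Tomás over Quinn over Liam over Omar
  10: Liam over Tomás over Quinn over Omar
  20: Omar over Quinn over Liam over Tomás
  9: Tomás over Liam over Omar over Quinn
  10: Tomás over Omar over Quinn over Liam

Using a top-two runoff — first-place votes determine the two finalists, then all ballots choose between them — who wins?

Round 1 first-place votes: Tomás 29, Liam 21, Omar 20, Quinn 0. Tomás and Liam advance.
Runoff: Tomás is ranked above Liam on 29 ballots, Liam above Tomás on 41.

Liam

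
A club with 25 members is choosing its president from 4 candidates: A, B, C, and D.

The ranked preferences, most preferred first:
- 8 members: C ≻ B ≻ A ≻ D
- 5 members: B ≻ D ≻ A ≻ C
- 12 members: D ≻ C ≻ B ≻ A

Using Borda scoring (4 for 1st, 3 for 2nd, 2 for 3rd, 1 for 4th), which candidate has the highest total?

C

A: 8×2 + 5×2 + 12×1 = 38
B: 8×3 + 5×4 + 12×2 = 68
C: 8×4 + 5×1 + 12×3 = 73
D: 8×1 + 5×3 + 12×4 = 71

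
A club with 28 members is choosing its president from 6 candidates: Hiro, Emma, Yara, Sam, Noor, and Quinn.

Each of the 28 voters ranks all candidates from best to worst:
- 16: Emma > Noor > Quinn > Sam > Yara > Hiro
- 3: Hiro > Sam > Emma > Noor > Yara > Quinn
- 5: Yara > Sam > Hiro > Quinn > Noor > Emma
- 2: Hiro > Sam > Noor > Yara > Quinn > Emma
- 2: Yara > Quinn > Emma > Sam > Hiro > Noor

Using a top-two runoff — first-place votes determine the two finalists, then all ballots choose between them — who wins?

Emma

Round 1 first-place votes: Hiro 5, Emma 16, Yara 7, Sam 0, Noor 0, Quinn 0. Emma and Yara advance.
Runoff: Emma is ranked above Yara on 19 ballots, Yara above Emma on 9.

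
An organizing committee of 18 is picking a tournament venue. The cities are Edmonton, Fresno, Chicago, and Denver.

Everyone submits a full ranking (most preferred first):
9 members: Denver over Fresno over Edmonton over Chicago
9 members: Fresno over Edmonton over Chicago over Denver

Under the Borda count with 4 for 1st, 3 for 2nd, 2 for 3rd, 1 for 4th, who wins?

Edmonton: 9×2 + 9×3 = 45
Fresno: 9×3 + 9×4 = 63
Chicago: 9×1 + 9×2 = 27
Denver: 9×4 + 9×1 = 45

Fresno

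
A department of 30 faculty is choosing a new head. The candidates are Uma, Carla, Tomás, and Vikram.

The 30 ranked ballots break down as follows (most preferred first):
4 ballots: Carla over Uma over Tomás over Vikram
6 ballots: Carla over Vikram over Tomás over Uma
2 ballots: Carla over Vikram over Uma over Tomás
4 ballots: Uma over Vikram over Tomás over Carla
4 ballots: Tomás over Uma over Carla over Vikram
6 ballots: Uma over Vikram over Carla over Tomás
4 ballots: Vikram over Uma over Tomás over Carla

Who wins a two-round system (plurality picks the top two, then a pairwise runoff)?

Round 1 first-place votes: Uma 10, Carla 12, Tomás 4, Vikram 4. Carla and Uma advance.
Runoff: Carla is ranked above Uma on 12 ballots, Uma above Carla on 18.

Uma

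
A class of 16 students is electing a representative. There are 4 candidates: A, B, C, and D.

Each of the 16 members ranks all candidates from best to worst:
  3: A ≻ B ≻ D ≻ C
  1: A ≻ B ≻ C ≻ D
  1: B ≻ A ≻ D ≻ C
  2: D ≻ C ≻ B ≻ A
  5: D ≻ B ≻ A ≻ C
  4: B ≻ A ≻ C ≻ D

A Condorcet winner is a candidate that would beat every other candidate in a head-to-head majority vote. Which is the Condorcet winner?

B

B vs A: 12–4
B vs C: 14–2
B vs D: 9–7
B beats every other candidate.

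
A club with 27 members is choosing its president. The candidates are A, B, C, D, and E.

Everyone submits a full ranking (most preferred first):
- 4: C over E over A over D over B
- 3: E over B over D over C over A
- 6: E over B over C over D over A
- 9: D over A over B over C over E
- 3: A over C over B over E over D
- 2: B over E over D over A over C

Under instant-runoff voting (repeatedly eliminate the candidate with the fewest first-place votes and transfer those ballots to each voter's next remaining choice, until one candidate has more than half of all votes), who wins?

E

Round 1: A 3, B 2, C 4, D 9, E 9. B eliminated.
Round 2: A 3, C 4, D 9, E 11. A eliminated.
Round 3: C 7, D 9, E 11. C eliminated.
Round 4: D 9, E 18. E has a majority (≥14).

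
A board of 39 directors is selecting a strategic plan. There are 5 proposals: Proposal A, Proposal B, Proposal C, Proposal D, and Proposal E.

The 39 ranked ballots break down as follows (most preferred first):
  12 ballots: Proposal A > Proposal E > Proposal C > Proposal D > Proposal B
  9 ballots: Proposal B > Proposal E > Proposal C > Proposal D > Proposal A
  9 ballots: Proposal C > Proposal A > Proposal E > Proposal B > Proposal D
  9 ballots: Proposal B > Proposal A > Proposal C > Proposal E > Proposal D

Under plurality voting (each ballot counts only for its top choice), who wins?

Proposal B

First-place votes: Proposal A 12, Proposal B 18, Proposal C 9, Proposal D 0, Proposal E 0.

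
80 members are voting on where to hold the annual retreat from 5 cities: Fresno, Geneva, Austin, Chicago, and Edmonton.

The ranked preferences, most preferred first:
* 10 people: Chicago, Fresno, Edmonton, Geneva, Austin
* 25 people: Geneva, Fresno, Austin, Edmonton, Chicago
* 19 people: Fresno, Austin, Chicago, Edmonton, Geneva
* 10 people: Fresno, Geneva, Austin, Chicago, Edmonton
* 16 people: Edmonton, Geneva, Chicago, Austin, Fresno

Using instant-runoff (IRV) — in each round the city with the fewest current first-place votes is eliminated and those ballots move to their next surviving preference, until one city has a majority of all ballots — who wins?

Round 1: Fresno 29, Geneva 25, Austin 0, Chicago 10, Edmonton 16. Austin eliminated.
Round 2: Fresno 29, Geneva 25, Chicago 10, Edmonton 16. Chicago eliminated.
Round 3: Fresno 39, Geneva 25, Edmonton 16. Edmonton eliminated.
Round 4: Fresno 39, Geneva 41. Geneva has a majority (≥41).

Geneva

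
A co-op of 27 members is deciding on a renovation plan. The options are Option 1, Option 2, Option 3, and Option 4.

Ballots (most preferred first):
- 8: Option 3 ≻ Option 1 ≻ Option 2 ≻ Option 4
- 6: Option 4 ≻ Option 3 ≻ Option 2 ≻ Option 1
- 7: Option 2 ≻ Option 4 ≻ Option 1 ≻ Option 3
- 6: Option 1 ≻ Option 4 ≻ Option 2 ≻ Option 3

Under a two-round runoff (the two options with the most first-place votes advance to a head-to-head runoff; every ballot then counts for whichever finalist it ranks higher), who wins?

Round 1 first-place votes: Option 1 6, Option 2 7, Option 3 8, Option 4 6. Option 3 and Option 2 advance.
Runoff: Option 3 is ranked above Option 2 on 14 ballots, Option 2 above Option 3 on 13.

Option 3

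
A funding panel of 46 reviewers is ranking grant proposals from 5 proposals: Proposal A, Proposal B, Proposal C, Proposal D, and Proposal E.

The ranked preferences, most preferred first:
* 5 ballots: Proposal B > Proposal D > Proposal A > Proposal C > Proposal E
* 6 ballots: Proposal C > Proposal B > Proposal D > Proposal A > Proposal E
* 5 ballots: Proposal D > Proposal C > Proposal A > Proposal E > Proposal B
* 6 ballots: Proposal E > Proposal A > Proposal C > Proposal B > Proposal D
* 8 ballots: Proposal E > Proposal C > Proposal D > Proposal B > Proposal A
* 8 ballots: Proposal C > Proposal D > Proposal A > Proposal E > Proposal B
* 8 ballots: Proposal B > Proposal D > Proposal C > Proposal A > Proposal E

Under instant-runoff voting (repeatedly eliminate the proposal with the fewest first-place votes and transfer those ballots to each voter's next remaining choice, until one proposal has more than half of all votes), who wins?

Proposal C

Round 1: Proposal A 0, Proposal B 13, Proposal C 14, Proposal D 5, Proposal E 14. Proposal A eliminated.
Round 2: Proposal B 13, Proposal C 14, Proposal D 5, Proposal E 14. Proposal D eliminated.
Round 3: Proposal B 13, Proposal C 19, Proposal E 14. Proposal B eliminated.
Round 4: Proposal C 32, Proposal E 14. Proposal C has a majority (≥24).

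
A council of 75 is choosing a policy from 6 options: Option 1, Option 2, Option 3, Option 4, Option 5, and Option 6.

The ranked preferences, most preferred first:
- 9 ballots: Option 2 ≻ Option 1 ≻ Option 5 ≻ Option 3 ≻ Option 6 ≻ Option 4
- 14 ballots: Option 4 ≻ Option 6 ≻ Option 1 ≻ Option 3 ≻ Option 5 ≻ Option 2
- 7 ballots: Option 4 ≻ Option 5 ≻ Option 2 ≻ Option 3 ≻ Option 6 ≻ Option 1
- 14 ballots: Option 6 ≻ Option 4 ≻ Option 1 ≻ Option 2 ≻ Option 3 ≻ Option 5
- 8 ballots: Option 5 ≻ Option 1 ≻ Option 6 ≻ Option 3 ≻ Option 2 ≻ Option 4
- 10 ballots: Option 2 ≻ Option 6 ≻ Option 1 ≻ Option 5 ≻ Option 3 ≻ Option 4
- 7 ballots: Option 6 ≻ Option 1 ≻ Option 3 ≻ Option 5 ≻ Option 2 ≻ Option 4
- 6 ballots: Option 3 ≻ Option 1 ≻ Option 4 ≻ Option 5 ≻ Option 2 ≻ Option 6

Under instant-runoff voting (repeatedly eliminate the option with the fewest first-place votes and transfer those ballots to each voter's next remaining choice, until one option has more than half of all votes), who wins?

Option 6

Round 1: Option 1 0, Option 2 19, Option 3 6, Option 4 21, Option 5 8, Option 6 21. Option 1 eliminated.
Round 2: Option 2 19, Option 3 6, Option 4 21, Option 5 8, Option 6 21. Option 3 eliminated.
Round 3: Option 2 19, Option 4 27, Option 5 8, Option 6 21. Option 5 eliminated.
Round 4: Option 2 19, Option 4 27, Option 6 29. Option 2 eliminated.
Round 5: Option 4 27, Option 6 48. Option 6 has a majority (≥38).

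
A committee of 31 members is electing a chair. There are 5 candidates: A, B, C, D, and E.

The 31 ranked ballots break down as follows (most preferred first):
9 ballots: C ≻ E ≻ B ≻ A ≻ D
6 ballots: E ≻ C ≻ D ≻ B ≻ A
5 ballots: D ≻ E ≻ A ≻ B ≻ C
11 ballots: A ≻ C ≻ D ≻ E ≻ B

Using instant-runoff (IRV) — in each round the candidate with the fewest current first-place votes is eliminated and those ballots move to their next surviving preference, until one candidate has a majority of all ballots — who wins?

E

Round 1: A 11, B 0, C 9, D 5, E 6. B eliminated.
Round 2: A 11, C 9, D 5, E 6. D eliminated.
Round 3: A 11, C 9, E 11. C eliminated.
Round 4: A 11, E 20. E has a majority (≥16).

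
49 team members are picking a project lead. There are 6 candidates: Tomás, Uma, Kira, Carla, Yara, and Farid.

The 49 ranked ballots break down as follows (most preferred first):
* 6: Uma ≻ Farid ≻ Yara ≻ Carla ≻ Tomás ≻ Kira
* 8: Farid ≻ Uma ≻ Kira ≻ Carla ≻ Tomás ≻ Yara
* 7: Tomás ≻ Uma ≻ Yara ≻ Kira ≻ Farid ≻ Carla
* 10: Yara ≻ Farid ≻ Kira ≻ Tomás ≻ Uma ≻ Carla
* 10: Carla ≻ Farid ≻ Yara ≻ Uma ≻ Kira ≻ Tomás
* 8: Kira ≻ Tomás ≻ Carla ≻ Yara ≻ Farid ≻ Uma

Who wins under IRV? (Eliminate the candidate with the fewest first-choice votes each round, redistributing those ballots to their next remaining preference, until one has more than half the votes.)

Round 1: Tomás 7, Uma 6, Kira 8, Carla 10, Yara 10, Farid 8. Uma eliminated.
Round 2: Tomás 7, Kira 8, Carla 10, Yara 10, Farid 14. Tomás eliminated.
Round 3: Kira 8, Carla 10, Yara 17, Farid 14. Kira eliminated.
Round 4: Carla 18, Yara 17, Farid 14. Farid eliminated.
Round 5: Carla 26, Yara 23. Carla has a majority (≥25).

Carla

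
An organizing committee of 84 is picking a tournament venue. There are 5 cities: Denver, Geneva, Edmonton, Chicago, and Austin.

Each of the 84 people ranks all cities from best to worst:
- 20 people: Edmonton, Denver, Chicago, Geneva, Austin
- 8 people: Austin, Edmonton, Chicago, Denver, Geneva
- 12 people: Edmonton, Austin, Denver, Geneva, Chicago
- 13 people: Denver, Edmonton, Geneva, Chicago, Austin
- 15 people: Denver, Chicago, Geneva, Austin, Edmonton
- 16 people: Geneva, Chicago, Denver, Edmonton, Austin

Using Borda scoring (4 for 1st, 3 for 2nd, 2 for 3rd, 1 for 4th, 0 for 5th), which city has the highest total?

Denver

Denver: 20×3 + 8×1 + 12×2 + 13×4 + 15×4 + 16×2 = 236
Geneva: 20×1 + 8×0 + 12×1 + 13×2 + 15×2 + 16×4 = 152
Edmonton: 20×4 + 8×3 + 12×4 + 13×3 + 15×0 + 16×1 = 207
Chicago: 20×2 + 8×2 + 12×0 + 13×1 + 15×3 + 16×3 = 162
Austin: 20×0 + 8×4 + 12×3 + 13×0 + 15×1 + 16×0 = 83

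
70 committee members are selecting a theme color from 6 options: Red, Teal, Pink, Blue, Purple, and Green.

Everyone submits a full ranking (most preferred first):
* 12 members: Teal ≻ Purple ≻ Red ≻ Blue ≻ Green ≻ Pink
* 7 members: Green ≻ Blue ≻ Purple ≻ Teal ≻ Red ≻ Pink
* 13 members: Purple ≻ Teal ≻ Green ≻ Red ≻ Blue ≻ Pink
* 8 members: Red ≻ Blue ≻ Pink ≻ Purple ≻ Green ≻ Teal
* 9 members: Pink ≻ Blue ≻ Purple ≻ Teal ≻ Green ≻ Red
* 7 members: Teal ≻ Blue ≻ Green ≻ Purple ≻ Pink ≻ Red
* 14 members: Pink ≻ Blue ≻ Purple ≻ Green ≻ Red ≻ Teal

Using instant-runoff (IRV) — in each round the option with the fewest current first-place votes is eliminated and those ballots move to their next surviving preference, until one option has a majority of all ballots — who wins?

Round 1: Red 8, Teal 19, Pink 23, Blue 0, Purple 13, Green 7. Blue eliminated.
Round 2: Red 8, Teal 19, Pink 23, Purple 13, Green 7. Green eliminated.
Round 3: Red 8, Teal 19, Pink 23, Purple 20. Red eliminated.
Round 4: Teal 19, Pink 31, Purple 20. Teal eliminated.
Round 5: Pink 31, Purple 39. Purple has a majority (≥36).

Purple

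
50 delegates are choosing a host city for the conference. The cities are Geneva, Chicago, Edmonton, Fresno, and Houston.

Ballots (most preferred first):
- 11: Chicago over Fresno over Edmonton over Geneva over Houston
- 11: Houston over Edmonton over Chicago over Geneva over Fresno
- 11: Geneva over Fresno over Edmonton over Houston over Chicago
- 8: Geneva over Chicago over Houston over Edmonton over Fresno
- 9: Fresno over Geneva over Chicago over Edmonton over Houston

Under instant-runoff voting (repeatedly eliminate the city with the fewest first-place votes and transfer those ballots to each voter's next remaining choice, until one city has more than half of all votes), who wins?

Round 1: Geneva 19, Chicago 11, Edmonton 0, Fresno 9, Houston 11. Edmonton eliminated.
Round 2: Geneva 19, Chicago 11, Fresno 9, Houston 11. Fresno eliminated.
Round 3: Geneva 28, Chicago 11, Houston 11. Geneva has a majority (≥26).

Geneva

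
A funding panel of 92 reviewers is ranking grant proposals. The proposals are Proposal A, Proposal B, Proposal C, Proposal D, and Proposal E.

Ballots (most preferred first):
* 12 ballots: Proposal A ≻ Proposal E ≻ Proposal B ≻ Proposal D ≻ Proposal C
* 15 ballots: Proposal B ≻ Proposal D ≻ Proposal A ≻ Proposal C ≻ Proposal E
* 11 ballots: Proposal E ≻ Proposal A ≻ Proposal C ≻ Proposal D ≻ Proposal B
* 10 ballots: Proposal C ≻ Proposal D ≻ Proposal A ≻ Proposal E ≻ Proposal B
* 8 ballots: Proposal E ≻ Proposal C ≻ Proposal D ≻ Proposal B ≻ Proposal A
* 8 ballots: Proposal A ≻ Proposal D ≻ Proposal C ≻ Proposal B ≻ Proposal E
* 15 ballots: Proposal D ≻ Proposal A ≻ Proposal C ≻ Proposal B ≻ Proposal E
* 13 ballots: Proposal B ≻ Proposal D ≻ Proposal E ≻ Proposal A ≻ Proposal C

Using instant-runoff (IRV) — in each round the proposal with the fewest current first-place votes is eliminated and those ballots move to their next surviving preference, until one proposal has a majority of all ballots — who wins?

Proposal D

Round 1: Proposal A 20, Proposal B 28, Proposal C 10, Proposal D 15, Proposal E 19. Proposal C eliminated.
Round 2: Proposal A 20, Proposal B 28, Proposal D 25, Proposal E 19. Proposal E eliminated.
Round 3: Proposal A 31, Proposal B 28, Proposal D 33. Proposal B eliminated.
Round 4: Proposal A 31, Proposal D 61. Proposal D has a majority (≥47).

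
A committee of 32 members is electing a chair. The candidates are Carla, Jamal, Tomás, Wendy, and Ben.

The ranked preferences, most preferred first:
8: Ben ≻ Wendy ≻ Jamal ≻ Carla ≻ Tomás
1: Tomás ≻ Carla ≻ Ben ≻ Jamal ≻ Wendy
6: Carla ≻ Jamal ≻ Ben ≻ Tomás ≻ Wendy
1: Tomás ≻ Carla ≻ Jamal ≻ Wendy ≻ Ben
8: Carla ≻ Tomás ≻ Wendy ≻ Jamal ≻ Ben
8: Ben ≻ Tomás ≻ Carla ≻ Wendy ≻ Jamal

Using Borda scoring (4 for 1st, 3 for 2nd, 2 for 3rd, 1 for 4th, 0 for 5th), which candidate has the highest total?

Carla

Carla: 8×1 + 1×3 + 6×4 + 1×3 + 8×4 + 8×2 = 86
Jamal: 8×2 + 1×1 + 6×3 + 1×2 + 8×1 + 8×0 = 45
Tomás: 8×0 + 1×4 + 6×1 + 1×4 + 8×3 + 8×3 = 62
Wendy: 8×3 + 1×0 + 6×0 + 1×1 + 8×2 + 8×1 = 49
Ben: 8×4 + 1×2 + 6×2 + 1×0 + 8×0 + 8×4 = 78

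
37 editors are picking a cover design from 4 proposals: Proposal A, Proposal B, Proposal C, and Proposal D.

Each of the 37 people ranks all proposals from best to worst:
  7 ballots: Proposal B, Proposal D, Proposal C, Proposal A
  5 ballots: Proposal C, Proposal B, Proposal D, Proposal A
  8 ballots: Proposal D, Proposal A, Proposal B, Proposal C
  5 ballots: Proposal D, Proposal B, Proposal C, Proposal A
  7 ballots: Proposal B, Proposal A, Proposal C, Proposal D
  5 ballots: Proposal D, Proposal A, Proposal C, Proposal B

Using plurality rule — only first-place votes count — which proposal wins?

First-place votes: Proposal A 0, Proposal B 14, Proposal C 5, Proposal D 18.

Proposal D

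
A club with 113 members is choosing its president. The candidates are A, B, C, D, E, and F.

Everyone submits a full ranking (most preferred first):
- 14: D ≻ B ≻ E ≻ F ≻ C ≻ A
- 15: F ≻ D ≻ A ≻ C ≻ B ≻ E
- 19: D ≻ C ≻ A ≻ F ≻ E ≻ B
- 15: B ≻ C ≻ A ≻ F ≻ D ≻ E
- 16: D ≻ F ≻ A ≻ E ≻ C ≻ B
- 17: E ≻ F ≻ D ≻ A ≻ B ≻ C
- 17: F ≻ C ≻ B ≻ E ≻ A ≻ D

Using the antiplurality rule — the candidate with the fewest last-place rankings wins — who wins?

F

Last-place votes: A 14, B 35, C 17, D 17, E 30, F 0.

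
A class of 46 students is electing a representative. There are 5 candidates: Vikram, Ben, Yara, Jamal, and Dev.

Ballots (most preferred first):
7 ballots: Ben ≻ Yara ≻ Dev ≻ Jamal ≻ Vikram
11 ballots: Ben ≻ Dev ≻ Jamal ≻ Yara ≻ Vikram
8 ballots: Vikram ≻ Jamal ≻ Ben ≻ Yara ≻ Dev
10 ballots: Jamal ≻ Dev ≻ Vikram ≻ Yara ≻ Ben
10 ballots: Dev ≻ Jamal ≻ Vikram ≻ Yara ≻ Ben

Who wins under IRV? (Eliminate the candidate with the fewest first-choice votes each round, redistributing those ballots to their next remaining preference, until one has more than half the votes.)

Jamal

Round 1: Vikram 8, Ben 18, Yara 0, Jamal 10, Dev 10. Yara eliminated.
Round 2: Vikram 8, Ben 18, Jamal 10, Dev 10. Vikram eliminated.
Round 3: Ben 18, Jamal 18, Dev 10. Dev eliminated.
Round 4: Ben 18, Jamal 28. Jamal has a majority (≥24).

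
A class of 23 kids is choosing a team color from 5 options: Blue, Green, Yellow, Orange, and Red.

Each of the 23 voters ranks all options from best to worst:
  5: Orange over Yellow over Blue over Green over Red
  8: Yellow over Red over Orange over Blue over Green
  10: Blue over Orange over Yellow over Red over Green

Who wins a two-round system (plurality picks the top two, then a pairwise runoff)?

Yellow

Round 1 first-place votes: Blue 10, Green 0, Yellow 8, Orange 5, Red 0. Blue and Yellow advance.
Runoff: Blue is ranked above Yellow on 10 ballots, Yellow above Blue on 13.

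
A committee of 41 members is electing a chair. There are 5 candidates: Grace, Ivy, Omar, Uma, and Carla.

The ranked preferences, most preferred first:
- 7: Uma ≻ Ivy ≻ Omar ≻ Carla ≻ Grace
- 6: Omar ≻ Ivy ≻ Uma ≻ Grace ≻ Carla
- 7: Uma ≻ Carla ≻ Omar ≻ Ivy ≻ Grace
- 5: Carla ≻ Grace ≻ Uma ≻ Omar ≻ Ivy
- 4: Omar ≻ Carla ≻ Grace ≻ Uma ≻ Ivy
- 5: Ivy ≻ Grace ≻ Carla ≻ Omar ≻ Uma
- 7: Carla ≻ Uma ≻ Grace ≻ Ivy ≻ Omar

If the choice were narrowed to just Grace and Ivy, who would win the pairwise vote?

Ivy

Grace is ranked above Ivy on 16 ballots; Ivy above Grace on 25.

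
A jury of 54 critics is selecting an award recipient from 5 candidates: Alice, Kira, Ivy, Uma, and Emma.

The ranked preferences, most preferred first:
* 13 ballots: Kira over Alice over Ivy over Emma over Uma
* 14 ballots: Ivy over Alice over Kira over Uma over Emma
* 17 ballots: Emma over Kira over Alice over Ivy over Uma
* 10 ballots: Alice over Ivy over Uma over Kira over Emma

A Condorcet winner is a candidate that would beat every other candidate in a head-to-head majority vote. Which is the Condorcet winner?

Kira vs Alice: 30–24
Kira vs Ivy: 30–24
Kira vs Uma: 44–10
Kira vs Emma: 37–17
Kira beats every other candidate.

Kira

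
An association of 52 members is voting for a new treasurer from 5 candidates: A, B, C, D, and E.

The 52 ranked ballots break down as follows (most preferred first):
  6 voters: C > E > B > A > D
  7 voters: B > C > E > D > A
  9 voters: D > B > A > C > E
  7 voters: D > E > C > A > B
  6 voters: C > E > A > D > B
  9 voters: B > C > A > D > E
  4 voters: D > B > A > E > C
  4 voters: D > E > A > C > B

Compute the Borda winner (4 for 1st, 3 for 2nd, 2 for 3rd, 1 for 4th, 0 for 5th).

A: 6×1 + 7×0 + 9×2 + 7×1 + 6×2 + 9×2 + 4×2 + 4×2 = 77
B: 6×2 + 7×4 + 9×3 + 7×0 + 6×0 + 9×4 + 4×3 + 4×0 = 115
C: 6×4 + 7×3 + 9×1 + 7×2 + 6×4 + 9×3 + 4×0 + 4×1 = 123
D: 6×0 + 7×1 + 9×4 + 7×4 + 6×1 + 9×1 + 4×4 + 4×4 = 118
E: 6×3 + 7×2 + 9×0 + 7×3 + 6×3 + 9×0 + 4×1 + 4×3 = 87

C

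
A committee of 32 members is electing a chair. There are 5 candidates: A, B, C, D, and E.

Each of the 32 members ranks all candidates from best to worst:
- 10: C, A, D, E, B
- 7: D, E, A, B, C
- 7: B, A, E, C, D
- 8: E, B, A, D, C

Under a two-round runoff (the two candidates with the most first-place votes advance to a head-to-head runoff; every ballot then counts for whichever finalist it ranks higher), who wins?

Round 1 first-place votes: A 0, B 7, C 10, D 7, E 8. C and E advance.
Runoff: C is ranked above E on 10 ballots, E above C on 22.

E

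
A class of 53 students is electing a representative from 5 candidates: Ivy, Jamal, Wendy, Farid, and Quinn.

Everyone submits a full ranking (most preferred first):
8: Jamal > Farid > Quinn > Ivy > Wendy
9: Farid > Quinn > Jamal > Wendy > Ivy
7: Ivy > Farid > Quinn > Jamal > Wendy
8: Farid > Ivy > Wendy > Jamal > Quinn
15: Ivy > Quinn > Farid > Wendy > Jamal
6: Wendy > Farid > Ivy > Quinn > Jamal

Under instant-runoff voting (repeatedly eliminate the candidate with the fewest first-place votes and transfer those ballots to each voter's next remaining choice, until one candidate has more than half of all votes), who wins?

Round 1: Ivy 22, Jamal 8, Wendy 6, Farid 17, Quinn 0. Quinn eliminated.
Round 2: Ivy 22, Jamal 8, Wendy 6, Farid 17. Wendy eliminated.
Round 3: Ivy 22, Jamal 8, Farid 23. Jamal eliminated.
Round 4: Ivy 22, Farid 31. Farid has a majority (≥27).

Farid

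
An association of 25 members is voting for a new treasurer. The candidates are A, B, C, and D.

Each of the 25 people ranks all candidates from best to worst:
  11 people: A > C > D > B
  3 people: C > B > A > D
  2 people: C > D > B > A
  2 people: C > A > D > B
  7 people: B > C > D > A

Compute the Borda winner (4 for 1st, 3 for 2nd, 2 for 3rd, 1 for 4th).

C

A: 11×4 + 3×2 + 2×1 + 2×3 + 7×1 = 65
B: 11×1 + 3×3 + 2×2 + 2×1 + 7×4 = 54
C: 11×3 + 3×4 + 2×4 + 2×4 + 7×3 = 82
D: 11×2 + 3×1 + 2×3 + 2×2 + 7×2 = 49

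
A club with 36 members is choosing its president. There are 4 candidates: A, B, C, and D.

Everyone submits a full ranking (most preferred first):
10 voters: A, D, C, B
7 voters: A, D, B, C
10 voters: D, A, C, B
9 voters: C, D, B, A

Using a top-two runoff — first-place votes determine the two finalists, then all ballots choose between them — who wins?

Round 1 first-place votes: A 17, B 0, C 9, D 10. A and D advance.
Runoff: A is ranked above D on 17 ballots, D above A on 19.

D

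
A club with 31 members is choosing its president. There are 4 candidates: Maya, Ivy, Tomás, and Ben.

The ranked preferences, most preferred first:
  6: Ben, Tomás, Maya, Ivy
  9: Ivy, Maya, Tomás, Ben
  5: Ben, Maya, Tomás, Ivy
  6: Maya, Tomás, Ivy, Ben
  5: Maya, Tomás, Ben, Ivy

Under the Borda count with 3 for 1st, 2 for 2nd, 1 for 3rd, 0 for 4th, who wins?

Maya

Maya: 6×1 + 9×2 + 5×2 + 6×3 + 5×3 = 67
Ivy: 6×0 + 9×3 + 5×0 + 6×1 + 5×0 = 33
Tomás: 6×2 + 9×1 + 5×1 + 6×2 + 5×2 = 48
Ben: 6×3 + 9×0 + 5×3 + 6×0 + 5×1 = 38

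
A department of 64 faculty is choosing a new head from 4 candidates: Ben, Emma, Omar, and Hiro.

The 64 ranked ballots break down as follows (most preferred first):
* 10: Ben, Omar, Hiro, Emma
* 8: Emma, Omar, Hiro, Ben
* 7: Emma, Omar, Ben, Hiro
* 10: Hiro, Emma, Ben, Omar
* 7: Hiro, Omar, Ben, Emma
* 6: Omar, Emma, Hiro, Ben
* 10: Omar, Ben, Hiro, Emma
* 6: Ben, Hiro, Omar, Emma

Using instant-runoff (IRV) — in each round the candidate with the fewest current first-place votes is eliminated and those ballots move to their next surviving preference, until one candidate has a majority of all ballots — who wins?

Round 1: Ben 16, Emma 15, Omar 16, Hiro 17. Emma eliminated.
Round 2: Ben 16, Omar 31, Hiro 17. Ben eliminated.
Round 3: Omar 41, Hiro 23. Omar has a majority (≥33).

Omar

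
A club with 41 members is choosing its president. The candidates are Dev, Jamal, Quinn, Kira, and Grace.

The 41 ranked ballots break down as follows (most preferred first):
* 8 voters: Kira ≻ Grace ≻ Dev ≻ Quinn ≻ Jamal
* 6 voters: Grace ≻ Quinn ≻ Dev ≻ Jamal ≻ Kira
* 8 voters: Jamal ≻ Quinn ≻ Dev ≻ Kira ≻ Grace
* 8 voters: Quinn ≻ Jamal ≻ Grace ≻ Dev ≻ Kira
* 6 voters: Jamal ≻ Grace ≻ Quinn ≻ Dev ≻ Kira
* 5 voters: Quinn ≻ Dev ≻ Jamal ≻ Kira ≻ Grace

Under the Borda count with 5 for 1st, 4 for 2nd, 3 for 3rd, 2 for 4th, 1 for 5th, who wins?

Dev: 8×3 + 6×3 + 8×3 + 8×2 + 6×2 + 5×4 = 114
Jamal: 8×1 + 6×2 + 8×5 + 8×4 + 6×5 + 5×3 = 137
Quinn: 8×2 + 6×4 + 8×4 + 8×5 + 6×3 + 5×5 = 155
Kira: 8×5 + 6×1 + 8×2 + 8×1 + 6×1 + 5×2 = 86
Grace: 8×4 + 6×5 + 8×1 + 8×3 + 6×4 + 5×1 = 123

Quinn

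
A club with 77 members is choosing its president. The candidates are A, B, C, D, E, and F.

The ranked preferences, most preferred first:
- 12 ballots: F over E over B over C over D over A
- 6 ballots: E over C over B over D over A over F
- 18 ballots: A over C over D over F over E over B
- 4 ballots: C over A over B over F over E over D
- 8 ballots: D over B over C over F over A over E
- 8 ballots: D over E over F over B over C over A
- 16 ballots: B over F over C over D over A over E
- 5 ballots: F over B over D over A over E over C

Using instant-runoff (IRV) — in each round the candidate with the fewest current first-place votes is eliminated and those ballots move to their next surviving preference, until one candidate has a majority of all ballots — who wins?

F

Round 1: A 18, B 16, C 4, D 16, E 6, F 17. C eliminated.
Round 2: A 22, B 16, D 16, E 6, F 17. E eliminated.
Round 3: A 22, B 22, D 16, F 17. D eliminated.
Round 4: A 22, B 30, F 25. A eliminated.
Round 5: B 34, F 43. F has a majority (≥39).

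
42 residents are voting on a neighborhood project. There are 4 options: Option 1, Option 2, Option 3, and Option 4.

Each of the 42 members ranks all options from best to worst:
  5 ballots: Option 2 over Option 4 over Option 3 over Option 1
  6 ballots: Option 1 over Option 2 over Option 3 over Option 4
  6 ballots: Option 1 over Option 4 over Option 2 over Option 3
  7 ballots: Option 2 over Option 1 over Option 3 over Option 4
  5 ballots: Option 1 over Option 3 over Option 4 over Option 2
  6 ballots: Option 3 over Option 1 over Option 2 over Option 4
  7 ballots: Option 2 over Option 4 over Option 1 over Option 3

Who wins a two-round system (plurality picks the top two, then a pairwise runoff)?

Round 1 first-place votes: Option 1 17, Option 2 19, Option 3 6, Option 4 0. Option 2 and Option 1 advance.
Runoff: Option 2 is ranked above Option 1 on 19 ballots, Option 1 above Option 2 on 23.

Option 1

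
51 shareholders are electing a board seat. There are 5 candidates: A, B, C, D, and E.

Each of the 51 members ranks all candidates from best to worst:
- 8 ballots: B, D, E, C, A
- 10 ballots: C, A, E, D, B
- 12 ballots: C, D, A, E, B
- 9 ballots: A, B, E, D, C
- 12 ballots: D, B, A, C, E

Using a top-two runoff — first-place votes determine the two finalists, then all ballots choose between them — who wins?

Round 1 first-place votes: A 9, B 8, C 22, D 12, E 0. C and D advance.
Runoff: C is ranked above D on 22 ballots, D above C on 29.

D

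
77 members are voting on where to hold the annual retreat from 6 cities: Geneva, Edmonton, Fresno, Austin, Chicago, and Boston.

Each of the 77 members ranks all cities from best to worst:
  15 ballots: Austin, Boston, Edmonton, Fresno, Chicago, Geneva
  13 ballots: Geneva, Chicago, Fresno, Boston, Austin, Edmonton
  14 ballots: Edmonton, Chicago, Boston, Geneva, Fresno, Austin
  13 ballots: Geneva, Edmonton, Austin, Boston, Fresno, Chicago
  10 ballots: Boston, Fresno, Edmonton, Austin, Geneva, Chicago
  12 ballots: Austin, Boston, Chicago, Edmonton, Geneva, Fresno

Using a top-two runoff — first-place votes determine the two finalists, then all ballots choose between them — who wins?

Geneva

Round 1 first-place votes: Geneva 26, Edmonton 14, Fresno 0, Austin 27, Chicago 0, Boston 10. Austin and Geneva advance.
Runoff: Austin is ranked above Geneva on 37 ballots, Geneva above Austin on 40.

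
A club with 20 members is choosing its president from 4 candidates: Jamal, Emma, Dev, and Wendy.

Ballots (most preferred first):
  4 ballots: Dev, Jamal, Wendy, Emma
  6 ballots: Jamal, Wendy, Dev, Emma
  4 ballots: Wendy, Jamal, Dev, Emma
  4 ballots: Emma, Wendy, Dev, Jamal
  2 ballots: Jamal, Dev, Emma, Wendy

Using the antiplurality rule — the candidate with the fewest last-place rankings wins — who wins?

Last-place votes: Jamal 4, Emma 14, Dev 0, Wendy 2.

Dev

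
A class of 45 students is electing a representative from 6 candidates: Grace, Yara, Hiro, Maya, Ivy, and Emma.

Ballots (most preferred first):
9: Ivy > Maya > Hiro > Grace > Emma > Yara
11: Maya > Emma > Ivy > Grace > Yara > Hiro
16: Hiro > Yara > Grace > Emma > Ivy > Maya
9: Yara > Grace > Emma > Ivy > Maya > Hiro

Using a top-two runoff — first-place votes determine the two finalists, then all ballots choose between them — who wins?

Maya

Round 1 first-place votes: Grace 0, Yara 9, Hiro 16, Maya 11, Ivy 9, Emma 0. Hiro and Maya advance.
Runoff: Hiro is ranked above Maya on 16 ballots, Maya above Hiro on 29.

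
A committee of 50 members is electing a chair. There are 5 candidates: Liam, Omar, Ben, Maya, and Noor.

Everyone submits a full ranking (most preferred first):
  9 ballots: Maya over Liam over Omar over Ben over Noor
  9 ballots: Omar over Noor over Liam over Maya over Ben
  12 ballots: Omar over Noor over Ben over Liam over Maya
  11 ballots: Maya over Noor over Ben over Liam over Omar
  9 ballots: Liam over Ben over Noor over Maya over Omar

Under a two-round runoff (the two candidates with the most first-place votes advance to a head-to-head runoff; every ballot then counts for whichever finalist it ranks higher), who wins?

Maya

Round 1 first-place votes: Liam 9, Omar 21, Ben 0, Maya 20, Noor 0. Omar and Maya advance.
Runoff: Omar is ranked above Maya on 21 ballots, Maya above Omar on 29.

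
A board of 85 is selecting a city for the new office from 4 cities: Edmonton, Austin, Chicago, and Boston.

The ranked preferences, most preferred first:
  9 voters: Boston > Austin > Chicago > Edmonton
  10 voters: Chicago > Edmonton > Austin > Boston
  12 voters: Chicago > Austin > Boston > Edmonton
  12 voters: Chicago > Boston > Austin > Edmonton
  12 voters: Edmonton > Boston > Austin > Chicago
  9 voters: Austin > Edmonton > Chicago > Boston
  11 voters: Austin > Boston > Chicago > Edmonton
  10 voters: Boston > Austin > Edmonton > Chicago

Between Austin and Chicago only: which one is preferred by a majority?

Austin

Austin is ranked above Chicago on 51 ballots; Chicago above Austin on 34.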